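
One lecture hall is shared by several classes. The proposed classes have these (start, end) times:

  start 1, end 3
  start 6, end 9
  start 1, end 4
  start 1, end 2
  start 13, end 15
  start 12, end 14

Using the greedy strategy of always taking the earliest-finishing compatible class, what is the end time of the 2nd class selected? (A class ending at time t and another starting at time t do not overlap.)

Sort by end time and greedily take each interval whose start is ≥ the last chosen end.
Sorted by end: (1,2)  (1,3)  (1,4)  (6,9)  (12,14)  (13,15)
take (1,2); take (6,9); take (12,14); skip (13,15).
Selected: (1,2) (6,9) (12,14)

9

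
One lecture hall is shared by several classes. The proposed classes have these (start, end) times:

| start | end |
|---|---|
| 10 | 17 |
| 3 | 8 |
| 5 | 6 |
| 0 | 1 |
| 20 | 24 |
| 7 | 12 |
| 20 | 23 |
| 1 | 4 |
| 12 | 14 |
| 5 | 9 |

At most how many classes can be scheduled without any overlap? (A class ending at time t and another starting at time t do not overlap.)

6

Sorted by end: (0,1)  (1,4)  (5,6)  (3,8)  (5,9)  (7,12)  (12,14)  (10,17)  (20,23)  (20,24)
take (0,1); take (1,4); take (5,6); take (7,12); take (12,14); skip (10,17); take (20,23).
Selected 6 classes.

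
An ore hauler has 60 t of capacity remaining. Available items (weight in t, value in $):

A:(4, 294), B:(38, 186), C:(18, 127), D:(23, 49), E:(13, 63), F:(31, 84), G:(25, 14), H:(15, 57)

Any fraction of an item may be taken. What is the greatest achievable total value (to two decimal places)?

607.00

Sort by value per unit weight and fill in that order.
Order: A (294/4=73.50) > C (127/18=7.06) > B (186/38=4.89) > E (63/13=4.85) > H (57/15=3.80) > F (84/31=2.71) > D (49/23=2.13) > G (14/25=0.56)
Fill: take A (4 @ 294) → take C (18 @ 127) → take B (38 @ 186); 60/60 used.
Total value = 607.00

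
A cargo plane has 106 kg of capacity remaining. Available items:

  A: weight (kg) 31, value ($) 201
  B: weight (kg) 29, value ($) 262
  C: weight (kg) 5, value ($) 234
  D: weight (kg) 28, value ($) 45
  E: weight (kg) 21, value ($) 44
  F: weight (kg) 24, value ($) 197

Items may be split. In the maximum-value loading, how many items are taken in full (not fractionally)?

Sort by value per unit weight and fill in that order.
Ratios (sorted): C 46.80, B 9.03, F 8.21, A 6.48, E 2.10, D 1.61
take C (5 @ 234); take B (29 @ 262); take F (24 @ 197); take A (31 @ 201); take 17/21 of E → 35.62. Capacity used 106/106.
4 item(s) taken whole; one partial (take 17/21 of E).

4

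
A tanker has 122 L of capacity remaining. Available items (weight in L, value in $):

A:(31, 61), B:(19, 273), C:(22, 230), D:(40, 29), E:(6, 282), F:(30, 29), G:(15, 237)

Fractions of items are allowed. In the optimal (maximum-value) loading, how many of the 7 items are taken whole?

5

Order: E (282/6=47.00) > G (237/15=15.80) > B (273/19=14.37) > C (230/22=10.45) > A (61/31=1.97) > F (29/30=0.97) > D (29/40=0.72)
Fill: take E (6 @ 282) → take G (15 @ 237) → take B (19 @ 273) → take C (22 @ 230) → take A (31 @ 61) → take 29/30 of F → 28.03; 122/122 used.
5 item(s) taken whole; one partial (take 29/30 of F).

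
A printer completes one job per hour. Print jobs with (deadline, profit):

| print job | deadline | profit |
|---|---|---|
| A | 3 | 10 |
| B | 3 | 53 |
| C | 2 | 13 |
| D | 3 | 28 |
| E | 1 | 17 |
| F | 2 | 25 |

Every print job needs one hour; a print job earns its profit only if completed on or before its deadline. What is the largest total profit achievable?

Profit order: B=53 D=28 F=25 E=17 C=13 A=10
Assign: B→slot 3, D→slot 2, F→slot 1, E skipped, C skipped, A skipped.
Slots: [1:F] [2:D] [3:B]
Profit = 25 + 28 + 53 = 106

106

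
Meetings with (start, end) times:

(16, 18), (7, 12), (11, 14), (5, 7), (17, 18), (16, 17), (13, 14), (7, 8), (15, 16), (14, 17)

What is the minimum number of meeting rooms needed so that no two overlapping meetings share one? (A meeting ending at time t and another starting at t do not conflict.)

3

Count concurrent intervals with a sweep; the peak is the room count.
Events (time:±→running): 5:+→1 7:-→0 7:+→1 7:+→2 8:-→1 11:+→2 12:-→1 13:+→2 14:-→1 14:-→0 14:+→1 15:+→2 16:-→1 16:+→2 16:+→3 … peak 3.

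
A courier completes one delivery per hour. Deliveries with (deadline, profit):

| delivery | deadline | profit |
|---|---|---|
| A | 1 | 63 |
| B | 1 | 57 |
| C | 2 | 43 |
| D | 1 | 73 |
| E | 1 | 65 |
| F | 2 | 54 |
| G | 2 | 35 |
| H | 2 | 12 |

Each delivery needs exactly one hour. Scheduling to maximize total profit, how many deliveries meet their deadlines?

Sort by profit descending; place each in the latest free slot ≤ its deadline.
Profit order: D=73 E=65 A=63 B=57 F=54 C=43 G=35 H=12
Assign: D→slot 1, E skipped, A skipped, B skipped, F→slot 2, C skipped, G skipped, H skipped.
Slots: [1:D] [2:F]
2 of 8 scheduled.

2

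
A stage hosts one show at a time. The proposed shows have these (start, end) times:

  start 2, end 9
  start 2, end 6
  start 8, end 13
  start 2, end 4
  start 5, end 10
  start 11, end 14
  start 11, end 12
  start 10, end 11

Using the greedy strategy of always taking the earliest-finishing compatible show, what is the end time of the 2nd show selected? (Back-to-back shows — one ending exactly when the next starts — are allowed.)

10

Sorted by end: (2,4)  (2,6)  (2,9)  (5,10)  (10,11)  (11,12)  (8,13)  (11,14)
take (2,4); skip (2,6); take (5,10); take (10,11); take (11,12).
Selected: (2,4) (5,10) (10,11) (11,12)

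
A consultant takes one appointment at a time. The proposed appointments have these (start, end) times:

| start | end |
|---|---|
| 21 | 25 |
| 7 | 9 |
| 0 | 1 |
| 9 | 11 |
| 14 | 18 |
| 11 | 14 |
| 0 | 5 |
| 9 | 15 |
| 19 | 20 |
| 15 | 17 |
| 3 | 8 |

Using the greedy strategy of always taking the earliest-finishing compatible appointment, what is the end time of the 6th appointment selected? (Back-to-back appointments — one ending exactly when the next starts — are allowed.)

20

Sort by end time and greedily take each interval whose start is ≥ the last chosen end.
By end time: (0,1), (0,5), (3,8), (7,9), (9,11), (11,14), (9,15), (15,17), (14,18), (19,20), (21,25).
Pick (0,1); next start ≥ 1 → (3,8); next start ≥ 8 → (9,11); next start ≥ 11 → (11,14); next start ≥ 14 → (15,17); next start ≥ 17 → (19,20); next start ≥ 20 → (21,25).
Selected: (0,1) (3,8) (9,11) (11,14) (15,17) (19,20) (21,25)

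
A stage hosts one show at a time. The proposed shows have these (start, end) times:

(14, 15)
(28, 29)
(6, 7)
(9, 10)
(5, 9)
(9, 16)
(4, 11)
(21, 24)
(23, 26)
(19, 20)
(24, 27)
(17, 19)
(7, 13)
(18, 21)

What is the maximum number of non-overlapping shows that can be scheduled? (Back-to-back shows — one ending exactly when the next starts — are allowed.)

Sorted by end: (6,7)  (5,9)  (9,10)  (4,11)  (7,13)  (14,15)  (9,16)  (17,19)  (19,20)  (18,21)  (21,24)  (23,26)  (24,27)  (28,29)
take (6,7); take (9,10); skip (4,11); skip (7,13); take (14,15); take (17,19); take (19,20); take (21,24); take (24,27); take (28,29).
Selected 8 shows.

8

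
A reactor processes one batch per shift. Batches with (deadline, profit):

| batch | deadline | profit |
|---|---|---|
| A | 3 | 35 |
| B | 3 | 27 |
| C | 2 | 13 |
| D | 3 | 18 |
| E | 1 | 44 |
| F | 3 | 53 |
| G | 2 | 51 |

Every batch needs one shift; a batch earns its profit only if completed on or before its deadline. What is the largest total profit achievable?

Sort by profit descending; place each in the latest free slot ≤ its deadline.
Profit order: F=53 G=51 E=44 A=35 B=27 D=18 C=13
Assign: F→slot 3, G→slot 2, E→slot 1, A skipped, B skipped, D skipped, C skipped.
Slots: [1:E] [2:G] [3:F]
Profit = 44 + 51 + 53 = 148

148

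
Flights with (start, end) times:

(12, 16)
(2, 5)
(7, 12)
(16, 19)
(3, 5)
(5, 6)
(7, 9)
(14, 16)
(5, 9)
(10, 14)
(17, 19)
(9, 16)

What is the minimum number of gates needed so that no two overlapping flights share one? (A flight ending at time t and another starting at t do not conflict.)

Count concurrent intervals with a sweep; the peak is the room count.
Events (time:±→running): 2:+→1 3:+→2 5:-→1 5:-→0 5:+→1 5:+→2 6:-→1 7:+→2 7:+→3 … peak 3.

3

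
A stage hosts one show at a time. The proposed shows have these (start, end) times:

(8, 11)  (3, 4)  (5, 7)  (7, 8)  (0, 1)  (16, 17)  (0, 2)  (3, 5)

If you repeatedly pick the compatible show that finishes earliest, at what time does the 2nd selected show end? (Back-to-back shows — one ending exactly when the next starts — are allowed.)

4

Greedy by earliest finish: after sorting by end time, pick each interval compatible with the last pick.
By end time: (0,1), (0,2), (3,4), (3,5), (5,7), (7,8), (8,11), (16,17).
Pick (0,1); next start ≥ 1 → (3,4); next start ≥ 4 → (5,7); next start ≥ 7 → (7,8); next start ≥ 8 → (8,11); next start ≥ 11 → (16,17).
Selected: (0,1) (3,4) (5,7) (7,8) (8,11) (16,17)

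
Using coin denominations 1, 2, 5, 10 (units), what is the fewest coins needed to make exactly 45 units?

45 − 4×10→5 − 1×5→0
Total coins = 4 + 1 = 5

5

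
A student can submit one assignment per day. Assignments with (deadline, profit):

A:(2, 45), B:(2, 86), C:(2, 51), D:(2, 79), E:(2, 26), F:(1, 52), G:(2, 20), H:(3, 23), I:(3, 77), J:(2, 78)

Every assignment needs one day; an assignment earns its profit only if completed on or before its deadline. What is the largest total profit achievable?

242

Sort by profit descending; place each in the latest free slot ≤ its deadline.
By profit: B(d2,86), D(d2,79), J(d2,78), I(d3,77), F(d1,52), C(d2,51), A(d2,45), E(d2,26), H(d3,23), G(d2,20)
B→slot 2; D→slot 1; J skipped; I→slot 3; F skipped; C skipped; A skipped; E skipped; H skipped; G skipped.
Profit = 79 + 86 + 77 = 242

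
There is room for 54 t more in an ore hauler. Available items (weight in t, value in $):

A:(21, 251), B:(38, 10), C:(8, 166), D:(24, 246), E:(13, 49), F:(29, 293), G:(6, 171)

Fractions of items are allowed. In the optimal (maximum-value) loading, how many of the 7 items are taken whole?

Sort by value per unit weight and fill in that order.
Ratios (sorted): G 28.50, C 20.75, A 11.95, D 10.25, F 10.10, E 3.77, B 0.26
take G (6 @ 171); take C (8 @ 166); take A (21 @ 251); take 19/24 of D → 194.75. Capacity used 54/54.
3 item(s) taken whole; one partial (take 19/24 of D).

3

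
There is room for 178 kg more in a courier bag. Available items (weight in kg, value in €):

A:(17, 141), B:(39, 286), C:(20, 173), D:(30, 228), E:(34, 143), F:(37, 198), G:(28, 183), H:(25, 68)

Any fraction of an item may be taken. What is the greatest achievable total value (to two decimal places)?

Sort by value per unit weight and fill in that order.
Order: C (173/20=8.65) > A (141/17=8.29) > D (228/30=7.60) > B (286/39=7.33) > G (183/28=6.54) > F (198/37=5.35) > E (143/34=4.21) > H (68/25=2.72)
Fill: take C (20 @ 173) → take A (17 @ 141) → take D (30 @ 228) → take B (39 @ 286) → take G (28 @ 183) → take F (37 @ 198) → take 7/34 of E → 29.44; 178/178 used.
Total value = 1238.44

1238.44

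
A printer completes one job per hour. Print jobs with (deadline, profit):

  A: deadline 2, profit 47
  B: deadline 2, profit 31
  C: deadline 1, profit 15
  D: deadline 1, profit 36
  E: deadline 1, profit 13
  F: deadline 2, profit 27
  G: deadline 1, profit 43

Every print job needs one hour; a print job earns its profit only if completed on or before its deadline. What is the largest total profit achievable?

Take jobs in profit order; each goes to the latest open slot no later than its deadline.
By profit: A(d2,47), G(d1,43), D(d1,36), B(d2,31), F(d2,27), C(d1,15), E(d1,13)
A→slot 2; G→slot 1; D skipped; B skipped; F skipped; C skipped; E skipped.
Profit = 43 + 47 = 90

90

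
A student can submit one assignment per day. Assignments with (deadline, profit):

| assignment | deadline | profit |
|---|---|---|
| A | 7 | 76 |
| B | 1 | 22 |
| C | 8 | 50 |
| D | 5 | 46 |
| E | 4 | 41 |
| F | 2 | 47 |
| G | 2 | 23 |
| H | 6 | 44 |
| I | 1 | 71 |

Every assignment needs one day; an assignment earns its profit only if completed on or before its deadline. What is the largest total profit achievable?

375

Sort by profit descending; place each in the latest free slot ≤ its deadline.
Profit order: A=76 I=71 C=50 F=47 D=46 H=44 E=41 G=23 B=22
Assign: A→slot 7, I→slot 1, C→slot 8, F→slot 2, D→slot 5, H→slot 6, E→slot 4, G skipped, B skipped.
Slots: [1:I] [2:F] [4:E] [5:D] [6:H] [7:A] [8:C]
Profit = 71 + 47 + 41 + 46 + 44 + 76 + 50 = 375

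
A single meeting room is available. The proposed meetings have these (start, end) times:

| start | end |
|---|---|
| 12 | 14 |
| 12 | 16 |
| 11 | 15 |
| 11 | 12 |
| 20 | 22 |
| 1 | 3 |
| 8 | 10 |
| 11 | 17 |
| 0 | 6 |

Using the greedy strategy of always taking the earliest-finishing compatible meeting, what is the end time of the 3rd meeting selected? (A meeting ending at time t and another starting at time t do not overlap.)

12

By end time: (1,3), (0,6), (8,10), (11,12), (12,14), (11,15), (12,16), (11,17), (20,22).
Pick (1,3); next start ≥ 3 → (8,10); next start ≥ 10 → (11,12); next start ≥ 12 → (12,14); next start ≥ 14 → (20,22).
Selected: (1,3) (8,10) (11,12) (12,14) (20,22)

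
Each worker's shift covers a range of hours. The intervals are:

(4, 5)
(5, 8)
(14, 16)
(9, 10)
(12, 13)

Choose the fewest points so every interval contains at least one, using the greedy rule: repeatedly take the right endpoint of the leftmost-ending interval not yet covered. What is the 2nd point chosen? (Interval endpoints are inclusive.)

10

Process intervals by earliest right end; each time one isn't hit yet, stab at its right endpoint.
Sorted: [4,5] [5,8] [9,10] [12,13] [14,16]
{[4,5],[5,8]} hit by 5; {[9,10]} hit by 10; {[12,13]} hit by 13; {[14,16]} hit by 16.
Points: 5, 10, 13, 16 (4 total).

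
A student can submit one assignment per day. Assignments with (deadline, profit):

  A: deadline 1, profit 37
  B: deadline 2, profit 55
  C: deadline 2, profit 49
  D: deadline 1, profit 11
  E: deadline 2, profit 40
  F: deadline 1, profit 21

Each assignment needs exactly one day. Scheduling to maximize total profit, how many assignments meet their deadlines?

2

Sort by profit descending; place each in the latest free slot ≤ its deadline.
Profit order: B=55 C=49 E=40 A=37 F=21 D=11
Assign: B→slot 2, C→slot 1, E skipped, A skipped, F skipped, D skipped.
Slots: [1:C] [2:B]
2 of 6 scheduled.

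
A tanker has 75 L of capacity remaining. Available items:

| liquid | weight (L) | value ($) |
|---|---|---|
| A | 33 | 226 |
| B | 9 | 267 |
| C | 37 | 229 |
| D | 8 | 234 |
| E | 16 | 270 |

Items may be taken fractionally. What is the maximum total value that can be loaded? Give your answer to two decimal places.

1052.70

Greedy by value/weight ratio, highest first.
Ratios (sorted): B 29.67, D 29.25, E 16.88, A 6.85, C 6.19
take B (9 @ 267); take D (8 @ 234); take E (16 @ 270); take A (33 @ 226); take 9/37 of C → 55.70. Capacity used 75/75.
Total value = 1052.70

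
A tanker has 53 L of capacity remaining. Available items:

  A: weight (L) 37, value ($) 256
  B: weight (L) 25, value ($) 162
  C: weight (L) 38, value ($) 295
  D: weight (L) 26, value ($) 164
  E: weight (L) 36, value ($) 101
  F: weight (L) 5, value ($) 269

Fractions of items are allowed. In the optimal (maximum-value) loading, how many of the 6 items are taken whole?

2

Sort by value per unit weight and fill in that order.
Ratios (sorted): F 53.80, C 7.76, A 6.92, B 6.48, D 6.31, E 2.81
take F (5 @ 269); take C (38 @ 295); take 10/37 of A → 69.19. Capacity used 53/53.
2 item(s) taken whole; one partial (take 10/37 of A).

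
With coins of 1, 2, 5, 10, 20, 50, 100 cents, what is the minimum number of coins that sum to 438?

438 = 4×100 + 1×20 + 1×10 + 1×5 + 1×2 + 1×1
Total coins = 4 + 1 + 1 + 1 + 1 + 1 = 9

9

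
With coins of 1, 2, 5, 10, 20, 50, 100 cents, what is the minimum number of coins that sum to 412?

Use the largest denomination that fits, subtract, and repeat.
412 = 4×100 + 1×10 + 1×2
Total coins = 4 + 1 + 1 = 6

6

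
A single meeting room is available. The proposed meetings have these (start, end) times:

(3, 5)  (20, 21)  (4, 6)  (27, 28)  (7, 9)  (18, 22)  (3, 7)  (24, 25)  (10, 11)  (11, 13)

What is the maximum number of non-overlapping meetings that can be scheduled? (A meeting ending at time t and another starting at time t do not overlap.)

7

Greedy by earliest finish: after sorting by end time, pick each interval compatible with the last pick.
Sorted by end: (3,5)  (4,6)  (3,7)  (7,9)  (10,11)  (11,13)  (20,21)  (18,22)  (24,25)  (27,28)
take (3,5); take (7,9); take (10,11); take (11,13); take (20,21); take (24,25); take (27,28).
Selected 7 meetings.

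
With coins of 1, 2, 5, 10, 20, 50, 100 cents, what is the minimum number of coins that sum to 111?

111 − 1×100→11 − 1×10→1 − 1×1→0
Total coins = 1 + 1 + 1 = 3

3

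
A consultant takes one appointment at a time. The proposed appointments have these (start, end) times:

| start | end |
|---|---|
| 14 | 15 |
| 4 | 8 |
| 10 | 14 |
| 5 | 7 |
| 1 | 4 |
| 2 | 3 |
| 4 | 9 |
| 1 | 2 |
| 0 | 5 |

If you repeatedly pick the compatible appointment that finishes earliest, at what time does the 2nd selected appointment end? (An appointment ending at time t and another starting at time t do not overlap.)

3

Greedy by earliest finish: after sorting by end time, pick each interval compatible with the last pick.
Sorted by end: (1,2)  (2,3)  (1,4)  (0,5)  (5,7)  (4,8)  (4,9)  (10,14)  (14,15)
take (1,2); take (2,3); skip (0,5); take (5,7); take (10,14); take (14,15).
Selected: (1,2) (2,3) (5,7) (10,14) (14,15)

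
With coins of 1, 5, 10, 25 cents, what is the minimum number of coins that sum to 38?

Greedy: take as many of the largest coin as possible, then repeat with the remainder.
38 − 1×25→13 − 1×10→3 − 3×1→0
Total coins = 1 + 1 + 3 = 5

5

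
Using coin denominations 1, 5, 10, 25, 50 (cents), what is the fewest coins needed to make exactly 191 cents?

7

191 = 3×50 + 1×25 + 1×10 + 1×5 + 1×1
Total coins = 3 + 1 + 1 + 1 + 1 = 7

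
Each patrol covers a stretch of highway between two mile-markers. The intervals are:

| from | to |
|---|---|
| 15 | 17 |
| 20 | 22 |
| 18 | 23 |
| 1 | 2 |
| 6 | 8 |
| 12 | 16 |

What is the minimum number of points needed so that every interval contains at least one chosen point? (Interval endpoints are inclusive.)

Sorted: [1,2] [6,8] [12,16] [15,17] [20,22] [18,23]
{[1,2]} hit by 2; {[6,8]} hit by 8; {[12,16],[15,17]} hit by 16; {[20,22],[18,23]} hit by 22.
Points: 2, 8, 16, 22 (4 total).

4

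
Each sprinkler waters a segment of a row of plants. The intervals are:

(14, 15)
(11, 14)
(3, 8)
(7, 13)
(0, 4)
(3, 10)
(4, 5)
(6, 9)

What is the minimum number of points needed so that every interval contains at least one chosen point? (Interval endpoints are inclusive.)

Sort by right endpoint; whenever an interval is uncovered, place a point at its right end.
Sorted: [0,4] [4,5] [3,8] [6,9] [3,10] [7,13] [11,14] [14,15]
{[0,4],[4,5],[3,8]} hit by 4; {[6,9],[3,10],[7,13]} hit by 9; {[11,14],[14,15]} hit by 14.
Points: 4, 9, 14 (3 total).

3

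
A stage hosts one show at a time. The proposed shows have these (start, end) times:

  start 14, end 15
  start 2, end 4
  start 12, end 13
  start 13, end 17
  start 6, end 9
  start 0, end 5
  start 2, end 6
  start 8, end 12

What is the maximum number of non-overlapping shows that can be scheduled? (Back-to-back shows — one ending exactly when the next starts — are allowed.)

4

Greedy by earliest finish: after sorting by end time, pick each interval compatible with the last pick.
Sorted by end: (2,4)  (0,5)  (2,6)  (6,9)  (8,12)  (12,13)  (14,15)  (13,17)
take (2,4); skip (0,5); skip (2,6); take (6,9); take (12,13); take (14,15); skip (13,17).
Selected 4 shows.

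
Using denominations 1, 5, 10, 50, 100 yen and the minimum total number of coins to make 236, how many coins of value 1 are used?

1

Greedy: take as many of the largest coin as possible, then repeat with the remainder.
236 − 2×100→36 − 3×10→6 − 1×5→1 − 1×1→0
Count of 1: 1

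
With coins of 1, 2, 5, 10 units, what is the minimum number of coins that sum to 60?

Use the largest denomination that fits, subtract, and repeat.
60 − 6×10→0
Total coins = 6 = 6

6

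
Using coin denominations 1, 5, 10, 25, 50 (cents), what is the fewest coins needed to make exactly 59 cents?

59 − 1×50→9 − 1×5→4 − 4×1→0
Total coins = 1 + 1 + 4 = 6

6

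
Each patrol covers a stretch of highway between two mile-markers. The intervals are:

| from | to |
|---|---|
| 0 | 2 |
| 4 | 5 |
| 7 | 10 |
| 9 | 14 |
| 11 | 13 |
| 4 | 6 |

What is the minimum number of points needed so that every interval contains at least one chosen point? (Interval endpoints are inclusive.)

4

Sort by right endpoint; whenever an interval is uncovered, place a point at its right end.
By right end: [0,2]  [4,5]  [4,6]  [7,10]  [11,13]  [9,14]
[0,2] uncovered → point at 2; [4,5] uncovered → point at 5; [7,10] uncovered → point at 10; [11,13] uncovered → point at 13.
Points: 2, 5, 10, 13 (4 total).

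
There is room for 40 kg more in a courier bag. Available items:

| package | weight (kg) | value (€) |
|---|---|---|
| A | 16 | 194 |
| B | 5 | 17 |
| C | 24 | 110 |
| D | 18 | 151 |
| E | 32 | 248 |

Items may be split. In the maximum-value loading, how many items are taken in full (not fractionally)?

Greedy by value/weight ratio, highest first.
Ratios (sorted): A 12.12, D 8.39, E 7.75, C 4.58, B 3.40
take A (16 @ 194); take D (18 @ 151); take 6/32 of E → 46.50. Capacity used 40/40.
2 item(s) taken whole; one partial (take 6/32 of E).

2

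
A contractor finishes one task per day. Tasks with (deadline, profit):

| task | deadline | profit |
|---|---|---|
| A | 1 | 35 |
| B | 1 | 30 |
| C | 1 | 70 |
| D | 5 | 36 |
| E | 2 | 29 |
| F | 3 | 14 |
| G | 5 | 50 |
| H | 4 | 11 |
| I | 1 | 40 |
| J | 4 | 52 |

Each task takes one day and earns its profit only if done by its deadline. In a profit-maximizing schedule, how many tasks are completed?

5

By profit: C(d1,70), J(d4,52), G(d5,50), I(d1,40), D(d5,36), A(d1,35), B(d1,30), E(d2,29), F(d3,14), H(d4,11)
C→slot 1; J→slot 4; G→slot 5; I skipped; D→slot 3; A skipped; B skipped; E→slot 2; F skipped; H skipped.
5 of 10 scheduled.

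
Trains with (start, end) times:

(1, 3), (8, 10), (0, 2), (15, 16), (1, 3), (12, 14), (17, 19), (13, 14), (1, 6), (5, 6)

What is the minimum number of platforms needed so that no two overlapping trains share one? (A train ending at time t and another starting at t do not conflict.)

The answer is the maximum number of intervals overlapping at any instant.
Events (time:±→running): 0:+→1 1:+→2 1:+→3 1:+→4 … peak 4.

4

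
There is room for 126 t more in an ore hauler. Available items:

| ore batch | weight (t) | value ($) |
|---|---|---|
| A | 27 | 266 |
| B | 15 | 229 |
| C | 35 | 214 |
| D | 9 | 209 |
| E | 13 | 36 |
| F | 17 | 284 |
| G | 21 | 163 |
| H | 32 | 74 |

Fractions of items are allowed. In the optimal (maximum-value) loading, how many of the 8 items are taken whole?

Greedy by value/weight ratio, highest first.
Ratios (sorted): D 23.22, F 16.71, B 15.27, A 9.85, G 7.76, C 6.11, E 2.77, H 2.31
take D (9 @ 209); take F (17 @ 284); take B (15 @ 229); take A (27 @ 266); take G (21 @ 163); take C (35 @ 214); take 2/13 of E → 5.54. Capacity used 126/126.
6 item(s) taken whole; one partial (take 2/13 of E).

6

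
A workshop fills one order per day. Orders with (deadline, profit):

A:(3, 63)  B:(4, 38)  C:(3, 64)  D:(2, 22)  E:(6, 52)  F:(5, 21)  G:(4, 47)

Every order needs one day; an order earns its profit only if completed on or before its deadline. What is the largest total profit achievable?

Sort by profit descending; place each in the latest free slot ≤ its deadline.
Profit order: C=64 A=63 E=52 G=47 B=38 D=22 F=21
Assign: C→slot 3, A→slot 2, E→slot 6, G→slot 4, B→slot 1, D skipped, F→slot 5.
Slots: [1:B] [2:A] [3:C] [4:G] [5:F] [6:E]
Profit = 38 + 63 + 64 + 47 + 21 + 52 = 285

285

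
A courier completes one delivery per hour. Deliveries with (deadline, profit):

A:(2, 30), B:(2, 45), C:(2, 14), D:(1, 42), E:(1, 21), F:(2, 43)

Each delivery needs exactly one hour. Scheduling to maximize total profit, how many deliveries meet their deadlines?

2

Sort by profit descending; place each in the latest free slot ≤ its deadline.
Profit order: B=45 F=43 D=42 A=30 E=21 C=14
Assign: B→slot 2, F→slot 1, D skipped, A skipped, E skipped, C skipped.
Slots: [1:F] [2:B]
2 of 6 scheduled.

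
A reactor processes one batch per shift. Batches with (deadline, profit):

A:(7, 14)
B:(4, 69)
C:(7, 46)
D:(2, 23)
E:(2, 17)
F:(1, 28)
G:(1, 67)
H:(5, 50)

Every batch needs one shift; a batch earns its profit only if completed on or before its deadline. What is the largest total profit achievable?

By profit: B(d4,69), G(d1,67), H(d5,50), C(d7,46), F(d1,28), D(d2,23), E(d2,17), A(d7,14)
B→slot 4; G→slot 1; H→slot 5; C→slot 7; F skipped; D→slot 2; E skipped; A→slot 6.
Profit = 67 + 23 + 69 + 50 + 14 + 46 = 269

269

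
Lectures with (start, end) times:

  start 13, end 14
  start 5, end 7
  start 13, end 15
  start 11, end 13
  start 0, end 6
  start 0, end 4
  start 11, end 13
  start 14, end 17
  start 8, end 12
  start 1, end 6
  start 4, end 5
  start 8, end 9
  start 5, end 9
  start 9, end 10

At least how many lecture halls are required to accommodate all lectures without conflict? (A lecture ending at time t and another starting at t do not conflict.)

Events (time:±→running): 0:+→1 0:+→2 1:+→3 4:-→2 4:+→3 5:-→2 5:+→3 5:+→4 … peak 4.

4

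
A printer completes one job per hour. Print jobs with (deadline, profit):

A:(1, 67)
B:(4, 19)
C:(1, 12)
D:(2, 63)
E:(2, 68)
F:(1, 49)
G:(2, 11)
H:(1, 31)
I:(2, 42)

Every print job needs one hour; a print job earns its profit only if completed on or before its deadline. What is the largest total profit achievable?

154

Take jobs in profit order; each goes to the latest open slot no later than its deadline.
By profit: E(d2,68), A(d1,67), D(d2,63), F(d1,49), I(d2,42), H(d1,31), B(d4,19), C(d1,12), G(d2,11)
E→slot 2; A→slot 1; D skipped; F skipped; I skipped; H skipped; B→slot 4; C skipped; G skipped.
Profit = 67 + 68 + 19 = 154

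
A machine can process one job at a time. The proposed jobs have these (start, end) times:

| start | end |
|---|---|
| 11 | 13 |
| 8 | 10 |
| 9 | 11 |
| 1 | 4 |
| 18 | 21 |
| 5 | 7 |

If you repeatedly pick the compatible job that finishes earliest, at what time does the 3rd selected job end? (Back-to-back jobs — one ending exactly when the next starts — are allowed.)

Greedy by earliest finish: after sorting by end time, pick each interval compatible with the last pick.
By end time: (1,4), (5,7), (8,10), (9,11), (11,13), (18,21).
Pick (1,4); next start ≥ 4 → (5,7); next start ≥ 7 → (8,10); next start ≥ 10 → (11,13); next start ≥ 13 → (18,21).
Selected: (1,4) (5,7) (8,10) (11,13) (18,21)

10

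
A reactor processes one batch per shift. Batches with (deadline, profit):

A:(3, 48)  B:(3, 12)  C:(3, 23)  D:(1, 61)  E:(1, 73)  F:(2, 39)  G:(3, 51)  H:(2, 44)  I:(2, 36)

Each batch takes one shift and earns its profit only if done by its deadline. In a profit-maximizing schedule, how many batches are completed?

3

Sort by profit descending; place each in the latest free slot ≤ its deadline.
By profit: E(d1,73), D(d1,61), G(d3,51), A(d3,48), H(d2,44), F(d2,39), I(d2,36), C(d3,23), B(d3,12)
E→slot 1; D skipped; G→slot 3; A→slot 2; H skipped; F skipped; I skipped; C skipped; B skipped.
3 of 9 scheduled.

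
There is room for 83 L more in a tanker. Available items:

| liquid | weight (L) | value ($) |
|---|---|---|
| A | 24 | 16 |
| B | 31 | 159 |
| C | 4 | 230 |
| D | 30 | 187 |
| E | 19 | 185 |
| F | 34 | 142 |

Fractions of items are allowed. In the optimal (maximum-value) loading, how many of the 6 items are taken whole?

3

Order: C (230/4=57.50) > E (185/19=9.74) > D (187/30=6.23) > B (159/31=5.13) > F (142/34=4.18) > A (16/24=0.67)
Fill: take C (4 @ 230) → take E (19 @ 185) → take D (30 @ 187) → take 30/31 of B → 153.87; 83/83 used.
3 item(s) taken whole; one partial (take 30/31 of B).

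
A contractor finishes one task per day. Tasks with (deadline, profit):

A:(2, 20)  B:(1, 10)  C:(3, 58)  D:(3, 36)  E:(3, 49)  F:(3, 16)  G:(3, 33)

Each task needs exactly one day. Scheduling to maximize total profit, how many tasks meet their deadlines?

Profit order: C=58 E=49 D=36 G=33 A=20 F=16 B=10
Assign: C→slot 3, E→slot 2, D→slot 1, G skipped, A skipped, F skipped, B skipped.
Slots: [1:D] [2:E] [3:C]
3 of 7 scheduled.

3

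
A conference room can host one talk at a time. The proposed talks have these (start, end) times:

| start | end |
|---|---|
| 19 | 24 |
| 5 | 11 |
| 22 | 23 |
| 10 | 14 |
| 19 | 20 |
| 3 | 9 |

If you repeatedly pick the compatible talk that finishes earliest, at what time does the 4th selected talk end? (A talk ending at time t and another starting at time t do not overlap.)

Sorted by end: (3,9)  (5,11)  (10,14)  (19,20)  (22,23)  (19,24)
take (3,9); skip (5,11); take (10,14); take (19,20); take (22,23).
Selected: (3,9) (10,14) (19,20) (22,23)

23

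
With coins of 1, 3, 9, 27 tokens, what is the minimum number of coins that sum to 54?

Use the largest denomination that fits, subtract, and repeat.
54 − 2×27→0
Total coins = 2 = 2

2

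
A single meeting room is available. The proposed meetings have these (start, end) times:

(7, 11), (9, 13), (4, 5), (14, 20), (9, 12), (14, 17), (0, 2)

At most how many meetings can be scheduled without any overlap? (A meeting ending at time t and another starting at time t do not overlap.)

Greedy by earliest finish: after sorting by end time, pick each interval compatible with the last pick.
Sorted by end: (0,2)  (4,5)  (7,11)  (9,12)  (9,13)  (14,17)  (14,20)
take (0,2); take (4,5); take (7,11); skip (9,13); take (14,17).
Selected 4 meetings.

4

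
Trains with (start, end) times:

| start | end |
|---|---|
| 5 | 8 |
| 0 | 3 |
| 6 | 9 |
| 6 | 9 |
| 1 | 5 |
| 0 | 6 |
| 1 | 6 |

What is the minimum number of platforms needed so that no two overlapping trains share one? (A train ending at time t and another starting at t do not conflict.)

Events (time:±→running): 0:+→1 0:+→2 1:+→3 1:+→4 … peak 4.

4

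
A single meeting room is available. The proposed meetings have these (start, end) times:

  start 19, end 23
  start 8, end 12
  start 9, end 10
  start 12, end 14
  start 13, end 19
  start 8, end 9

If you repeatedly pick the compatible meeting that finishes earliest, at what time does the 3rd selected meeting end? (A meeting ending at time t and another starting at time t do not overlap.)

By end time: (8,9), (9,10), (8,12), (12,14), (13,19), (19,23).
Pick (8,9); next start ≥ 9 → (9,10); next start ≥ 10 → (12,14); next start ≥ 14 → (19,23).
Selected: (8,9) (9,10) (12,14) (19,23)

14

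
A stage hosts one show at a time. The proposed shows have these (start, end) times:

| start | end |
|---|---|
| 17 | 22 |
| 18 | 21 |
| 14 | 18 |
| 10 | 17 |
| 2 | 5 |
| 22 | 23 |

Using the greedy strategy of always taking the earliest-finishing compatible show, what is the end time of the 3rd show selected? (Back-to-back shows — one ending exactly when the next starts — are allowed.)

21

Sorted by end: (2,5)  (10,17)  (14,18)  (18,21)  (17,22)  (22,23)
take (2,5); take (10,17); take (18,21); take (22,23).
Selected: (2,5) (10,17) (18,21) (22,23)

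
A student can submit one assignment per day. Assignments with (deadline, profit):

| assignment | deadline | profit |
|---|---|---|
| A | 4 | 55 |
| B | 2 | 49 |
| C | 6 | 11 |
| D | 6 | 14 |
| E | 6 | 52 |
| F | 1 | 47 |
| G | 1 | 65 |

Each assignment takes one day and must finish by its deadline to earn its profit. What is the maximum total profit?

Sort by profit descending; place each in the latest free slot ≤ its deadline.
By profit: G(d1,65), A(d4,55), E(d6,52), B(d2,49), F(d1,47), D(d6,14), C(d6,11)
G→slot 1; A→slot 4; E→slot 6; B→slot 2; F skipped; D→slot 5; C→slot 3.
Profit = 65 + 49 + 11 + 55 + 14 + 52 = 246

246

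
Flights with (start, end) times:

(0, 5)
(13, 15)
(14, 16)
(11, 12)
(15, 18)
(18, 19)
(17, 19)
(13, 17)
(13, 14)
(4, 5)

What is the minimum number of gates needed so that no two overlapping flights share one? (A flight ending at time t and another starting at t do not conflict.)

3

Count concurrent intervals with a sweep; the peak is the room count.
starts: [0, 4, 11, 13, 13, 13, 14, 15, 17, 18]
ends:   [5, 5, 12, 14, 15, 16, 17, 18, 19, 19]
s0→1 s4→2 e5→1 e5→0 s11→1 e12→0 s13→1 s13→2 s13→3  — peak 3.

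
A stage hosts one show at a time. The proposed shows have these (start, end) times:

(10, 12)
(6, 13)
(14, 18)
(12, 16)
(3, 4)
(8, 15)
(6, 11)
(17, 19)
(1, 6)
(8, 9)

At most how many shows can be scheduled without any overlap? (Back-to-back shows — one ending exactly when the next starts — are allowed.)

Sort by end time and greedily take each interval whose start is ≥ the last chosen end.
By end time: (3,4), (1,6), (8,9), (6,11), (10,12), (6,13), (8,15), (12,16), (14,18), (17,19).
Pick (3,4); next start ≥ 4 → (8,9); next start ≥ 9 → (10,12); next start ≥ 12 → (12,16); next start ≥ 16 → (17,19).
Selected 5 shows.

5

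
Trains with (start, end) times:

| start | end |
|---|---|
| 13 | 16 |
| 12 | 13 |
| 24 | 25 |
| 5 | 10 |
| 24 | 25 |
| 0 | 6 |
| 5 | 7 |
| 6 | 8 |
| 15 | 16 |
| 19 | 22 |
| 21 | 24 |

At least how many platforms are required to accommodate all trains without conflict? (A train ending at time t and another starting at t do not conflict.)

Events (time:±→running): 0:+→1 5:+→2 5:+→3 … peak 3.

3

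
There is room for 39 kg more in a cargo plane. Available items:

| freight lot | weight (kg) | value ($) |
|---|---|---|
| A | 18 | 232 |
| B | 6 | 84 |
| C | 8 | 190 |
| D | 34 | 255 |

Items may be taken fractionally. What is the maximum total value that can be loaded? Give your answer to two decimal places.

558.50

Order: C (190/8=23.75) > B (84/6=14.00) > A (232/18=12.89) > D (255/34=7.50)
Fill: take C (8 @ 190) → take B (6 @ 84) → take A (18 @ 232) → take 7/34 of D → 52.50; 39/39 used.
Total value = 558.50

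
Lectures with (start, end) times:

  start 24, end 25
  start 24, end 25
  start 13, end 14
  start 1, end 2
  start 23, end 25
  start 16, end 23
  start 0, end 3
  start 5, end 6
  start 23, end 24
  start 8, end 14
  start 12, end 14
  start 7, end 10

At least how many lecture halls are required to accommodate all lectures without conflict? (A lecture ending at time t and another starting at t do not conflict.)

3

Count concurrent intervals with a sweep; the peak is the room count.
Events (time:±→running): 0:+→1 1:+→2 2:-→1 3:-→0 5:+→1 6:-→0 7:+→1 8:+→2 10:-→1 12:+→2 13:+→3 … peak 3.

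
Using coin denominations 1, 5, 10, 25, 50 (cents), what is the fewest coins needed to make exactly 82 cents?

5

82 = 1×50 + 1×25 + 1×5 + 2×1
Total coins = 1 + 1 + 1 + 2 = 5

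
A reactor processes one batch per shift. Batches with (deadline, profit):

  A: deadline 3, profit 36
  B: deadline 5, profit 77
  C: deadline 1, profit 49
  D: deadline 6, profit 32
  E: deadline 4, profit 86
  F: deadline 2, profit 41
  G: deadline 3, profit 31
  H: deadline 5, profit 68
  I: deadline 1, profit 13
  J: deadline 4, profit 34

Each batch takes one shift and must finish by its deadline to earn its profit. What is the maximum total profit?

353

Take jobs in profit order; each goes to the latest open slot no later than its deadline.
Profit order: E=86 B=77 H=68 C=49 F=41 A=36 J=34 D=32 G=31 I=13
Assign: E→slot 4, B→slot 5, H→slot 3, C→slot 1, F→slot 2, A skipped, J skipped, D→slot 6, G skipped, I skipped.
Slots: [1:C] [2:F] [3:H] [4:E] [5:B] [6:D]
Profit = 49 + 41 + 68 + 86 + 77 + 32 = 353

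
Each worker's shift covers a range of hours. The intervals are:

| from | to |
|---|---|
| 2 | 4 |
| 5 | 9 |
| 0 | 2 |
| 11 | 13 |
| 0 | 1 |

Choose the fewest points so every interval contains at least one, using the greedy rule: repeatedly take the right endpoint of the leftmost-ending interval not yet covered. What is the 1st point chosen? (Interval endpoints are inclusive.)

Sorted: [0,1] [0,2] [2,4] [5,9] [11,13]
{[0,1],[0,2]} hit by 1; {[2,4]} hit by 4; {[5,9]} hit by 9; {[11,13]} hit by 13.
Points: 1, 4, 9, 13 (4 total).

1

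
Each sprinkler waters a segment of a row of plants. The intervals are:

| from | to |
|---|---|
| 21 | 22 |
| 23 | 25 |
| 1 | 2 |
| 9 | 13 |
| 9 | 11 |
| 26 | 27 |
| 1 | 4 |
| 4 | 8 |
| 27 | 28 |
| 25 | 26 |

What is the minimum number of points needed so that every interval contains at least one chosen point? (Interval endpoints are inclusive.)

6

Sort by right endpoint; whenever an interval is uncovered, place a point at its right end.
Sorted: [1,2] [1,4] [4,8] [9,11] [9,13] [21,22] [23,25] [25,26] [26,27] [27,28]
{[1,2],[1,4]} hit by 2; {[4,8]} hit by 8; {[9,11],[9,13]} hit by 11; {[21,22]} hit by 22; {[23,25],[25,26]} hit by 25; {[26,27],[27,28]} hit by 27.
Points: 2, 8, 11, 22, 25, 27 (6 total).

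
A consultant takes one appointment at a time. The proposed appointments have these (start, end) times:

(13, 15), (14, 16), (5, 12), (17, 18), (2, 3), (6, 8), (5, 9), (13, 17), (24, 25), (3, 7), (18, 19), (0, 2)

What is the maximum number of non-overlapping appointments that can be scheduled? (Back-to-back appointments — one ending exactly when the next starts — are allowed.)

By end time: (0,2), (2,3), (3,7), (6,8), (5,9), (5,12), (13,15), (14,16), (13,17), (17,18), (18,19), (24,25).
Pick (0,2); next start ≥ 2 → (2,3); next start ≥ 3 → (3,7); next start ≥ 7 → (13,15); next start ≥ 15 → (17,18); next start ≥ 18 → (18,19); next start ≥ 19 → (24,25).
Selected 7 appointments.

7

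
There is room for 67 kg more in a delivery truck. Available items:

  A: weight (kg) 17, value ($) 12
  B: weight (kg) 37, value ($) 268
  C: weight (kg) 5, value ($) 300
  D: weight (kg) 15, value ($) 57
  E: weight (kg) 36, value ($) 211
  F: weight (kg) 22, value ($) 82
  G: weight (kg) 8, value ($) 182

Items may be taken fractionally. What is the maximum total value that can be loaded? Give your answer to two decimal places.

Ratios (sorted): C 60.00, G 22.75, B 7.24, E 5.86, D 3.80, F 3.73, A 0.71
take C (5 @ 300); take G (8 @ 182); take B (37 @ 268); take 17/36 of E → 99.64. Capacity used 67/67.
Total value = 849.64

849.64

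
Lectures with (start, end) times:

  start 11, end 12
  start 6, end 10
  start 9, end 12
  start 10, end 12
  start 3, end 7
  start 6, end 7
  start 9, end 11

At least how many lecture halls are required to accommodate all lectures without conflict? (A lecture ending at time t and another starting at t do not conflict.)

Events (time:±→running): 3:+→1 6:+→2 6:+→3 … peak 3.

3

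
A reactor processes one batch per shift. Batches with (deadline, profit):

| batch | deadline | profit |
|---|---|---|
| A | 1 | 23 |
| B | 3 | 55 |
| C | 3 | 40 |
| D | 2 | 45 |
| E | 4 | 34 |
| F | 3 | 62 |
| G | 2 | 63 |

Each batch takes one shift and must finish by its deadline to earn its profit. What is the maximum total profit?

Take jobs in profit order; each goes to the latest open slot no later than its deadline.
By profit: G(d2,63), F(d3,62), B(d3,55), D(d2,45), C(d3,40), E(d4,34), A(d1,23)
G→slot 2; F→slot 3; B→slot 1; D skipped; C skipped; E→slot 4; A skipped.
Profit = 55 + 63 + 62 + 34 = 214

214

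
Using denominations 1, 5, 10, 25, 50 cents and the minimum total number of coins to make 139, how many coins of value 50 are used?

2

139 = 2×50 + 1×25 + 1×10 + 4×1
Count of 50: 2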